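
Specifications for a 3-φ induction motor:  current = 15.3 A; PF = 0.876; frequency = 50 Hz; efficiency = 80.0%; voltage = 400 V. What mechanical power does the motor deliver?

P_in = √3·V·I·cosφ = 1.732 × 400 × 15.3 × 0.876 = 9285 W
P_out = η·P_in = 0.8 × 9285 = 7428 W

7.43 kW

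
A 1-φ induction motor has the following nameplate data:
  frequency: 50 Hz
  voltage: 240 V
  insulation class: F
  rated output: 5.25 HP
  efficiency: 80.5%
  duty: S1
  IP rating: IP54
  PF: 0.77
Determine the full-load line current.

P_out = 5.25 × 746 = 3917 W
P_in = P_out / η = 3917 / 0.805 = 4866 W
I = P_in / (V·cosφ) = 4866 / (240 × 0.77) = 26.3 A

26.3 A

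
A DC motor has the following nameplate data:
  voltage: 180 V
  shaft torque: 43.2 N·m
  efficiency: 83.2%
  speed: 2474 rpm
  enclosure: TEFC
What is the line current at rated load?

74.7 A

ω = 2π×2474/60 = 259.1 rad/s; P_out = τω = 43.2 × 259.1 = 11193 W
P_in = P_out / η = 11193 / 0.832 = 13453 W
I = P_in / V = 13453 / 180 = 74.7 A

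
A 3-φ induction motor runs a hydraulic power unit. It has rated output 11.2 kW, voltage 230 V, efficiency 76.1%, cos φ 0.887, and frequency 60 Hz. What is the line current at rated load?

P_out = 11.2 kW = 11200 W
P_in = P_out / η = 11200 / 0.761 = 14717 W
I_L = P_in / (√3·V_L·cosφ) = 14717 / (1.732 × 230 × 0.887) = 41.7 A

41.7 A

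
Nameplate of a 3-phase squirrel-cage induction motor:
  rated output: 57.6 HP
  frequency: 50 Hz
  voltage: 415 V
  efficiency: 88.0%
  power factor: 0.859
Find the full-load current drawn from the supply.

P_out = 57.6 × 746 = 42970 W
P_in = P_out / η = 42970 / 0.880 = 48830 W
I_L = P_in / (√3·V_L·cosφ) = 48830 / (1.732 × 415 × 0.859) = 79.1 A

79.1 A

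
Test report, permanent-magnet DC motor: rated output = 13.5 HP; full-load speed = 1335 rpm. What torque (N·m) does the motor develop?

P_out = 13.5 × 746 = 10071 W
ω = 2π × 1335/60 = 139.8 rad/s
τ = P_out/ω = 10071/139.8 = 72 N·m

72 N·m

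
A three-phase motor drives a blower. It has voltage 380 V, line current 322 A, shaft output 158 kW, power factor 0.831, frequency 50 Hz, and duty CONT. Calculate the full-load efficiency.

P_out = 158 kW = 158000 W
P_in = √3·V_L·I_L·cosφ = 1.732 × 380 × 322 × 0.831 = 176112 W
η = P_out / P_in = 158000 / 176112 = 0.897 = 89.7%

89.7 %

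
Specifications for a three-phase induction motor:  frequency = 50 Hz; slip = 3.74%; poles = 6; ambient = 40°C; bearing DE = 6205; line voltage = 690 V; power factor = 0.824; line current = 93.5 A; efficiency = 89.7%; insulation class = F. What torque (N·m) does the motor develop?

P_in = √3·V·I·cosφ = 1.732 × 690 × 93.5 × 0.824 = 92074 W
P_out = η·P_in = 0.897 × 92074 = 82590 W
n_s = 120×50/6 = 1000 rpm; n = 1000×(1−0.0374) = 963 rpm
ω = 2π×963/60 = 100.8 rad/s
τ = P_out/ω = 82590/100.8 = 819 N·m

819 N·m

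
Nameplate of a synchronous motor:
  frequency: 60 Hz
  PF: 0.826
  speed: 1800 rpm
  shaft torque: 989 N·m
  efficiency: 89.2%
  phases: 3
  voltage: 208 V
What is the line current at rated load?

702 A

ω = 2π×1800/60 = 188.5 rad/s; P_out = τω = 989 × 188.5 = 186427 W
P_in = P_out / η = 186427 / 0.892 = 208999 W
I_L = P_in / (√3·V_L·cosφ) = 208999 / (1.732 × 208 × 0.826) = 702 A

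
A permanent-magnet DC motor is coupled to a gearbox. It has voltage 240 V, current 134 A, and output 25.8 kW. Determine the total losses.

6.36 kW

P_in = V·I = 240×134 = 32160 W
P_out = 25800 W
Losses = P_in − P_out = 32160 − 25800 = 6360 W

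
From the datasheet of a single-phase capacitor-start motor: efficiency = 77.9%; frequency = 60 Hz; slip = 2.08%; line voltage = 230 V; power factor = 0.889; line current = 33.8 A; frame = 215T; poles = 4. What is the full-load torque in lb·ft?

P_in = V·I·cosφ = 230 × 33.8 × 0.889 = 6911 W
P_out = η·P_in = 0.779 × 6911 = 5384 W
n_s = 120×60/4 = 1800 rpm; n = 1800×(1−0.0208) = 1763 rpm
ω = 2π×1763/60 = 184.6 rad/s
τ = P_out/ω = 5384/184.6 = 29.17 N·m
In lb·ft: 29.17/1.356 = 21.5 lb·ft

21.5 lb·ft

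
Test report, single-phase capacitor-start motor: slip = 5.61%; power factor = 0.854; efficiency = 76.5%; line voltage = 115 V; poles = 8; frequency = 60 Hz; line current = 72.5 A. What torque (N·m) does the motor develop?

P_in = V·I·cosφ = 115 × 72.5 × 0.854 = 7120 W
P_out = η·P_in = 0.765 × 7120 = 5447 W
n_s = 120×60/8 = 900 rpm; n = 900×(1−0.0561) = 850 rpm
ω = 2π×850/60 = 89.01 rad/s
τ = P_out/ω = 5447/89.01 = 61.2 N·m

61.2 N·m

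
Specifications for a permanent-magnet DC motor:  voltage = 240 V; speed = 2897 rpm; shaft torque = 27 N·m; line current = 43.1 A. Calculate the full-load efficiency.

79.2 %

ω = 2π × 2897/60 = 303.4 rad/s; P_out = τω = 27 × 303.4 = 8192 W
P_in = V·I = 240 × 43.1 = 10344 W
η = P_out / P_in = 8192 / 10344 = 0.792 = 79.2%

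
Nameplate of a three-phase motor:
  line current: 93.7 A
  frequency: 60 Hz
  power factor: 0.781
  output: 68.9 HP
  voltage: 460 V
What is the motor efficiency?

P_out = 68.9 × 746 = 51399 W
P_in = √3·V_L·I_L·cosφ = 1.732 × 460 × 93.7 × 0.781 = 58304 W
η = P_out / P_in = 51399 / 58304 = 0.882 = 88.2%

88.2 %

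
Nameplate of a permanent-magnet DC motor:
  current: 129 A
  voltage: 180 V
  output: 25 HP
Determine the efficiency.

80.3 %

P_out = 25 × 746 = 18650 W
P_in = V·I = 180 × 129 = 23220 W
η = P_out / P_in = 18650 / 23220 = 0.803 = 80.3%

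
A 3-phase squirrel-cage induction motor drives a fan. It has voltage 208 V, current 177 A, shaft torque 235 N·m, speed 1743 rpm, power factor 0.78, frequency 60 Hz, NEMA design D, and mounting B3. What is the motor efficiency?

86.2 %

ω = 2π × 1743/60 = 182.5 rad/s; P_out = τω = 235 × 182.5 = 42888 W
P_in = √3·V_L·I_L·cosφ = 1.732 × 208 × 177 × 0.78 = 49737 W
η = P_out / P_in = 42888 / 49737 = 0.862 = 86.2%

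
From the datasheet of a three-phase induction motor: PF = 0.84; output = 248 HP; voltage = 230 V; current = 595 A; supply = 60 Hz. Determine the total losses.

14100 W

P_in = √3·V·I·cosφ = 1.732×230×595×0.84 = 199100 W
P_out = 248×746 = 185008 W
Losses = P_in − P_out = 199100 − 185008 = 14092 W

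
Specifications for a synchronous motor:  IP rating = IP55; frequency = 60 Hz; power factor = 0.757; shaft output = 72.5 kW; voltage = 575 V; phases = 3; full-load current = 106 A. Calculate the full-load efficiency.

P_out = 72.5 kW = 72500 W
P_in = √3·V_L·I_L·cosφ = 1.732 × 575 × 106 × 0.757 = 79913 W
η = P_out / P_in = 72500 / 79913 = 0.907 = 90.7%

90.7 %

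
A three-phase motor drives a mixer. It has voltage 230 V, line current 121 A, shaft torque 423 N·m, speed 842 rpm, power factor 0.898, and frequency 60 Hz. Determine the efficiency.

ω = 2π × 842/60 = 88.17 rad/s; P_out = τω = 423 × 88.17 = 37296 W
P_in = √3·V_L·I_L·cosφ = 1.732 × 230 × 121 × 0.898 = 43285 W
η = P_out / P_in = 37296 / 43285 = 0.862 = 86.2%

86.2 %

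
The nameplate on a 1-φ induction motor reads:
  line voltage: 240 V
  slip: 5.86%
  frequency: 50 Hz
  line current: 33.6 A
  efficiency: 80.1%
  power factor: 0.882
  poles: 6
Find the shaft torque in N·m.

57.8 N·m

P_in = V·I·cosφ = 240 × 33.6 × 0.882 = 7112 W
P_out = η·P_in = 0.801 × 7112 = 5697 W
n_s = 120×50/6 = 1000 rpm; n = 1000×(1−0.0586) = 941 rpm
ω = 2π×941/60 = 98.54 rad/s
τ = P_out/ω = 5697/98.54 = 57.8 N·m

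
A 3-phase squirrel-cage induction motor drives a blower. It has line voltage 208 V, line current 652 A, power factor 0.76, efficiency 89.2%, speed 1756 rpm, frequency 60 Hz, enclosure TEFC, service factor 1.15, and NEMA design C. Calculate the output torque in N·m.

866 N·m

P_in = √3·V·I·cosφ = 1.732 × 208 × 652 × 0.76 = 178514 W
P_out = η·P_in = 0.892 × 178514 = 159234 W
n = 1756 rpm
ω = 2π×1756/60 = 183.9 rad/s
τ = P_out/ω = 159234/183.9 = 866 N·m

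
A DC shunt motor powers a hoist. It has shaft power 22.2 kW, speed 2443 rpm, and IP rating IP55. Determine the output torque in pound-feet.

64 lb·ft

ω = 2π × 2443/60 = 255.8 rad/s
τ = P/ω = 22200/255.8 = 86.79 N·m
In lb·ft: 86.79/1.356 = 64 lb·ft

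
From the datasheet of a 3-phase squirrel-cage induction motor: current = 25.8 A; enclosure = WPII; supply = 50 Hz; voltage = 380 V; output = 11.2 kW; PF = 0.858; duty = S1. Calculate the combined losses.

P_in = √3·V·I·cosφ = 1.732×380×25.8×0.858 = 14569 W
P_out = 11200 W
Losses = P_in − P_out = 14569 − 11200 = 3369 W

3370 W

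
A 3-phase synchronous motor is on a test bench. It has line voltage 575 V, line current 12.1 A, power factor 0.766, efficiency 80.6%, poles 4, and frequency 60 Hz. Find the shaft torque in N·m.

39.5 N·m

P_in = √3·V·I·cosφ = 1.732 × 575 × 12.1 × 0.766 = 9231 W
P_out = η·P_in = 0.806 × 9231 = 7440 W
n = n_s = 120×60/4 = 1800 rpm (synchronous)
ω = 2π×1800/60 = 188.5 rad/s
τ = P_out/ω = 7440/188.5 = 39.5 N·m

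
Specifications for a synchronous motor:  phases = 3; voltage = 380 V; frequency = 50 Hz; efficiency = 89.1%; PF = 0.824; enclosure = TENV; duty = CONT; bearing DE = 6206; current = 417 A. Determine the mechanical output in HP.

270 HP

P_in = √3·V·I·cosφ = 1.732 × 380 × 417 × 0.824 = 226149 W
P_out = η·P_in = 0.891 × 226149 = 201499 W
= 201499/746 = 270 HP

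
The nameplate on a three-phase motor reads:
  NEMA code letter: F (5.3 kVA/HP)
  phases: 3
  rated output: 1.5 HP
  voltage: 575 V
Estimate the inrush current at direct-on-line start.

S_LR = 5.3 × 1.5 = 7.95 kVA
I_LR = S_LR/(√3·V_L) = 7950/(1.732×575) = 7.98 A

7.98 A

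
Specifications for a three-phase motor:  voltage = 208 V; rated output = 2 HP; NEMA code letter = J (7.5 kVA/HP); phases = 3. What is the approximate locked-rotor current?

41.6 A

S_LR = 7.5 × 2 = 15 kVA
I_LR = S_LR/(√3·V_L) = 15000/(1.732×208) = 41.6 A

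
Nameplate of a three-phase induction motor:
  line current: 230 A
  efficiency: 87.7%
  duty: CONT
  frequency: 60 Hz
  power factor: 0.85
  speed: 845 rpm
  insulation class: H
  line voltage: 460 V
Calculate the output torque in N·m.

1540 N·m

P_in = √3·V·I·cosφ = 1.732 × 460 × 230 × 0.85 = 155759 W
P_out = η·P_in = 0.877 × 155759 = 136601 W
n = 845 rpm
ω = 2π×845/60 = 88.49 rad/s
τ = P_out/ω = 136601/88.49 = 1540 N·m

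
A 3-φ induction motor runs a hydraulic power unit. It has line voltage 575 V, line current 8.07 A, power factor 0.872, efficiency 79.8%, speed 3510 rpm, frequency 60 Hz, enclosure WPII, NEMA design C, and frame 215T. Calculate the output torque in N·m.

15.2 N·m

P_in = √3·V·I·cosφ = 1.732 × 575 × 8.07 × 0.872 = 7008 W
P_out = η·P_in = 0.798 × 7008 = 5592 W
n = 3510 rpm
ω = 2π×3510/60 = 367.6 rad/s
τ = P_out/ω = 5592/367.6 = 15.2 N·m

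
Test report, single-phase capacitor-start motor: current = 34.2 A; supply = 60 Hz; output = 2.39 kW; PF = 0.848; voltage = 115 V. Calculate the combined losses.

P_in = V·I·cosφ = 115×34.2×0.848 = 3335 W
P_out = 2390 W
Losses = P_in − P_out = 3335 − 2390 = 945 W

945 W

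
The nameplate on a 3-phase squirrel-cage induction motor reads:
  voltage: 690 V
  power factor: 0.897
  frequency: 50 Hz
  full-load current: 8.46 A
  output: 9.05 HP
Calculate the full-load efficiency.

P_out = 9.05 × 746 = 6751 W
P_in = √3·V_L·I_L·cosφ = 1.732 × 690 × 8.46 × 0.897 = 9069 W
η = P_out / P_in = 6751 / 9069 = 0.744 = 74.4%

74.4 %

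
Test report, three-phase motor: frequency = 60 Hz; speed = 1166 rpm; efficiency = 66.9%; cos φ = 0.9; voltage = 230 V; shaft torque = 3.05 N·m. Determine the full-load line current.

ω = 2π×1166/60 = 122.1 rad/s; P_out = τω = 3.05 × 122.1 = 372 W
P_in = P_out / η = 372 / 0.669 = 556 W
I_L = P_in / (√3·V_L·cosφ) = 556 / (1.732 × 230 × 0.9) = 1.55 A

1.55 A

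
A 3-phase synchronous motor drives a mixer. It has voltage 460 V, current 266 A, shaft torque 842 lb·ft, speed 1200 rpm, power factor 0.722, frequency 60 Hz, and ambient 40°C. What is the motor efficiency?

93.8 %

τ = 842 lb·ft × 1.356 = 1142 N·m
ω = 2π × 1200/60 = 125.7 rad/s; P_out = τω = 1142 × 125.7 = 143549 W
P_in = √3·V_L·I_L·cosφ = 1.732 × 460 × 266 × 0.722 = 153012 W
η = P_out / P_in = 143549 / 153012 = 0.938 = 93.8%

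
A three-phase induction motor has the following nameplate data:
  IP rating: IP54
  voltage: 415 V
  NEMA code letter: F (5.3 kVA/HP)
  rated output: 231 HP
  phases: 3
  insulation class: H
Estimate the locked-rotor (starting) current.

S_LR = 5.3 × 231 = 1224.3 kVA
I_LR = S_LR/(√3·V_L) = 1224300/(1.732×415) = 1700 A

1700 A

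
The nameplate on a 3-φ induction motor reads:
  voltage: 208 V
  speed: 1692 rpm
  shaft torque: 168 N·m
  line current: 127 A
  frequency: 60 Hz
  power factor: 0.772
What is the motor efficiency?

84.3 %

ω = 2π × 1692/60 = 177.2 rad/s; P_out = τω = 168 × 177.2 = 29770 W
P_in = √3·V_L·I_L·cosφ = 1.732 × 208 × 127 × 0.772 = 35321 W
η = P_out / P_in = 29770 / 35321 = 0.843 = 84.3%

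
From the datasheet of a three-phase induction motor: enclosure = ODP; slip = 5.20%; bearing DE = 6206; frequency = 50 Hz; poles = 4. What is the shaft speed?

n_s = 120f/p = 120×50/4 = 1500 rpm
n = n_s(1 − s) = 1500 × (1 − 0.052) = 1422 rpm

1422 rpm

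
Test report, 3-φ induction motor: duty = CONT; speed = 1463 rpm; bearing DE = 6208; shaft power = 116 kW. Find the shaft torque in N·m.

757 N·m

ω = 2π × 1463/60 = 153.2 rad/s
τ = P/ω = 116000/153.2 = 757 N·m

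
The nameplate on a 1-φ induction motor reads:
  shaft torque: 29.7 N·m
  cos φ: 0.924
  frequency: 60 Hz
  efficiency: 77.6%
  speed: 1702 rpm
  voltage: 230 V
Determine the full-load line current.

ω = 2π×1702/60 = 178.2 rad/s; P_out = τω = 29.7 × 178.2 = 5293 W
P_in = P_out / η = 5293 / 0.776 = 6821 W
I = P_in / (V·cosφ) = 6821 / (230 × 0.924) = 32.1 A

32.1 A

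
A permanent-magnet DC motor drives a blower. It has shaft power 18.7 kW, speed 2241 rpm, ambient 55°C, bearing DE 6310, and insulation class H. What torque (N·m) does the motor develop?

ω = 2π × 2241/60 = 234.7 rad/s
τ = P/ω = 18700/234.7 = 79.7 N·m

79.7 N·m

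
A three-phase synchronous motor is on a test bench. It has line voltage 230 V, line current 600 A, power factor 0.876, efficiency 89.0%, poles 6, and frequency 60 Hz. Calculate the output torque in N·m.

1480 N·m

P_in = √3·V·I·cosφ = 1.732 × 230 × 600 × 0.876 = 209378 W
P_out = η·P_in = 0.89 × 209378 = 186346 W
n = n_s = 120×60/6 = 1200 rpm (synchronous)
ω = 2π×1200/60 = 125.7 rad/s
τ = P_out/ω = 186346/125.7 = 1480 N·m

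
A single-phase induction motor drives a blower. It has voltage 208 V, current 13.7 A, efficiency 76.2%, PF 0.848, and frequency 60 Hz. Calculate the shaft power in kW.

1.84 kW

P_in = V·I·cosφ = 208 × 13.7 × 0.848 = 2416 W
P_out = η·P_in = 0.762 × 2416 = 1841 W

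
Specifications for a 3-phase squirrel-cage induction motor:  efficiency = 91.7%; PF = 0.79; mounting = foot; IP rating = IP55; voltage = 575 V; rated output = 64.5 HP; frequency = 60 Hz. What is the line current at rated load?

66.7 A

P_out = 64.5 × 746 = 48117 W
P_in = P_out / η = 48117 / 0.917 = 52472 W
I_L = P_in / (√3·V_L·cosφ) = 52472 / (1.732 × 575 × 0.79) = 66.7 A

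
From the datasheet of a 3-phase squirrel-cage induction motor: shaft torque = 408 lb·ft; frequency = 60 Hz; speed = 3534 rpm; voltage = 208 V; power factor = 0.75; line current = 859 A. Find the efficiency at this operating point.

88.2 %

τ = 408 lb·ft × 1.356 = 553.2 N·m
ω = 2π × 3534/60 = 370.1 rad/s; P_out = τω = 553.2 × 370.1 = 204739 W
P_in = √3·V_L·I_L·cosφ = 1.732 × 208 × 859 × 0.75 = 232095 W
η = P_out / P_in = 204739 / 232095 = 0.882 = 88.2%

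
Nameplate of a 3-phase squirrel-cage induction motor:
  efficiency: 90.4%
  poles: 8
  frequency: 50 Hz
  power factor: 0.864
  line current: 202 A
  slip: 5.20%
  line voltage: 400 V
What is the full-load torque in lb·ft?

P_in = √3·V·I·cosφ = 1.732 × 400 × 202 × 0.864 = 120913 W
P_out = η·P_in = 0.904 × 120913 = 109305 W
n_s = 120×50/8 = 750 rpm; n = 750×(1−0.052) = 711 rpm
ω = 2π×711/60 = 74.46 rad/s
τ = P_out/ω = 109305/74.46 = 1468 N·m
In lb·ft: 1468/1.356 = 1080 lb·ft

1080 lb·ft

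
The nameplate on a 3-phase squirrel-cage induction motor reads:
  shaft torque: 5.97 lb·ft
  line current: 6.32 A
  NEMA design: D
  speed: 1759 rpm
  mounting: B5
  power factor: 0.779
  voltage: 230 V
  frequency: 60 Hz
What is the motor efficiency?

τ = 5.97 lb·ft × 1.356 = 8.095 N·m
ω = 2π × 1759/60 = 184.2 rad/s; P_out = τω = 8.095 × 184.2 = 1491 W
P_in = √3·V_L·I_L·cosφ = 1.732 × 230 × 6.32 × 0.779 = 1961 W
η = P_out / P_in = 1491 / 1961 = 0.760 = 76.0%

76.0 %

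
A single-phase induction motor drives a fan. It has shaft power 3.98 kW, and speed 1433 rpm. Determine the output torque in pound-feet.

19.6 lb·ft

ω = 2π × 1433/60 = 150.1 rad/s
τ = P/ω = 3980/150.1 = 26.52 N·m
In lb·ft: 26.52/1.356 = 19.6 lb·ft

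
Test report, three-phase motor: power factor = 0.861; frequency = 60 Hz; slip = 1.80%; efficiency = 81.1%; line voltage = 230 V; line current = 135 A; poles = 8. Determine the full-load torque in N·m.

406 N·m

P_in = √3·V·I·cosφ = 1.732 × 230 × 135 × 0.861 = 46303 W
P_out = η·P_in = 0.811 × 46303 = 37552 W
n_s = 120×60/8 = 900 rpm; n = 900×(1−0.018) = 884 rpm
ω = 2π×884/60 = 92.57 rad/s
τ = P_out/ω = 37552/92.57 = 406 N·m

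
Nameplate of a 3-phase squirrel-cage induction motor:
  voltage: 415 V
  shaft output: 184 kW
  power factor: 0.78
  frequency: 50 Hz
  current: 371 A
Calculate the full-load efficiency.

P_out = 184 kW = 184000 W
P_in = √3·V_L·I_L·cosφ = 1.732 × 415 × 371 × 0.78 = 208001 W
η = P_out / P_in = 184000 / 208001 = 0.885 = 88.5%

88.5 %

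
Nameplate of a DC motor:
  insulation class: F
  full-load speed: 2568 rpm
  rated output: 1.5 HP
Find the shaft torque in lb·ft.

3.07 lb·ft

P_out = 1.5 × 746 = 1119 W
ω = 2π × 2568/60 = 268.9 rad/s
τ = P_out/ω = 1119/268.9 = 4.161 N·m
In lb·ft: 4.161/1.356 = 3.07 lb·ft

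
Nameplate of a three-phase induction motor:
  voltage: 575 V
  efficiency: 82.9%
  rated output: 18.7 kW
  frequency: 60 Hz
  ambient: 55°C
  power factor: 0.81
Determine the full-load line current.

P_out = 18.7 kW = 18700 W
P_in = P_out / η = 18700 / 0.829 = 22557 W
I_L = P_in / (√3·V_L·cosφ) = 22557 / (1.732 × 575 × 0.81) = 28 A

28 A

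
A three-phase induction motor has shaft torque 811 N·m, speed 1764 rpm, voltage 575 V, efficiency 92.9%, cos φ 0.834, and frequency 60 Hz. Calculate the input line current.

ω = 2π×1764/60 = 184.7 rad/s; P_out = τω = 811 × 184.7 = 149792 W
P_in = P_out / η = 149792 / 0.929 = 161240 W
I_L = P_in / (√3·V_L·cosφ) = 161240 / (1.732 × 575 × 0.834) = 194 A

194 A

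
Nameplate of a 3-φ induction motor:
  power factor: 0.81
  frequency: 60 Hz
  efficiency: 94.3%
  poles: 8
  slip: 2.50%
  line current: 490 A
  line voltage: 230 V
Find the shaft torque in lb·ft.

1200 lb·ft

P_in = √3·V·I·cosφ = 1.732 × 230 × 490 × 0.81 = 158109 W
P_out = η·P_in = 0.943 × 158109 = 149097 W
n_s = 120×60/8 = 900 rpm; n = 900×(1−0.025) = 878 rpm
ω = 2π×878/60 = 91.94 rad/s
τ = P_out/ω = 149097/91.94 = 1622 N·m
In lb·ft: 1622/1.356 = 1200 lb·ft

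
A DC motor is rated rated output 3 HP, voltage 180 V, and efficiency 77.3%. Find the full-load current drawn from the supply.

16.1 A

P_out = 3 × 746 = 2238 W
P_in = P_out / η = 2238 / 0.773 = 2895 W
I = P_in / V = 2895 / 180 = 16.1 A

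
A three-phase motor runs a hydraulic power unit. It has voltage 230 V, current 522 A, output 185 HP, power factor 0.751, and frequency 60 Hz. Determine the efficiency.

P_out = 185 × 746 = 138010 W
P_in = √3·V_L·I_L·cosφ = 1.732 × 230 × 522 × 0.751 = 156166 W
η = P_out / P_in = 138010 / 156166 = 0.884 = 88.4%

88.4 %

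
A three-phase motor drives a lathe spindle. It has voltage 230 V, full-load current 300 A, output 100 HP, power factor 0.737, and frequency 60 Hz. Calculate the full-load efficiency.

P_out = 100 × 746 = 74600 W
P_in = √3·V_L·I_L·cosφ = 1.732 × 230 × 300 × 0.737 = 88077 W
η = P_out / P_in = 74600 / 88077 = 0.847 = 84.7%

84.7 %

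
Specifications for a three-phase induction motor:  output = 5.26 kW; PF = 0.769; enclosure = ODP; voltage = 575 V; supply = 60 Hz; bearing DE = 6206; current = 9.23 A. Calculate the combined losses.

P_in = √3·V·I·cosφ = 1.732×575×9.23×0.769 = 7069 W
P_out = 5260 W
Losses = P_in − P_out = 7069 − 5260 = 1809 W

1810 W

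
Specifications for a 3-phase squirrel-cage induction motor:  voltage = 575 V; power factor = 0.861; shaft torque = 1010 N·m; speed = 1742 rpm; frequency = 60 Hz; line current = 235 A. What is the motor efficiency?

ω = 2π × 1742/60 = 182.4 rad/s; P_out = τω = 1010 × 182.4 = 184224 W
P_in = √3·V_L·I_L·cosφ = 1.732 × 575 × 235 × 0.861 = 201505 W
η = P_out / P_in = 184224 / 201505 = 0.914 = 91.4%

91.4 %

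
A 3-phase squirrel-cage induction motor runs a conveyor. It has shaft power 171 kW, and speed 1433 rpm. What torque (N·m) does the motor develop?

1140 N·m

ω = 2π × 1433/60 = 150.1 rad/s
τ = P/ω = 171000/150.1 = 1140 N·m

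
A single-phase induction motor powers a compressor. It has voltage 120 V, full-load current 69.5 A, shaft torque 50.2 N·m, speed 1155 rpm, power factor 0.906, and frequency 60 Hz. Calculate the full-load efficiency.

ω = 2π × 1155/60 = 121 rad/s; P_out = τω = 50.2 × 121 = 6074 W
P_in = V·I·cosφ = 120 × 69.5 × 0.906 = 7556 W
η = P_out / P_in = 6074 / 7556 = 0.804 = 80.4%

80.4 %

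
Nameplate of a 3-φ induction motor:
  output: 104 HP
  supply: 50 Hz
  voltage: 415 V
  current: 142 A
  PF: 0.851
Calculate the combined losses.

9.28 kW

P_in = √3·V·I·cosφ = 1.732×415×142×0.851 = 86859 W
P_out = 104×746 = 77584 W
Losses = P_in − P_out = 86859 − 77584 = 9275 W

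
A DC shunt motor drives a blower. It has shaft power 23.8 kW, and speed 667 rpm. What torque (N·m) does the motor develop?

ω = 2π × 667/60 = 69.85 rad/s
τ = P/ω = 23800/69.85 = 341 N·m

341 N·m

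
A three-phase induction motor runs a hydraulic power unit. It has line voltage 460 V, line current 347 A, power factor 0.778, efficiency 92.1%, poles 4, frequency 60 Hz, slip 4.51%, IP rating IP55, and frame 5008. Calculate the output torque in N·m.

P_in = √3·V·I·cosφ = 1.732 × 460 × 347 × 0.778 = 215087 W
P_out = η·P_in = 0.921 × 215087 = 198095 W
n_s = 120×60/4 = 1800 rpm; n = 1800×(1−0.0451) = 1719 rpm
ω = 2π×1719/60 = 180 rad/s
τ = P_out/ω = 198095/180 = 1100 N·m

1100 N·m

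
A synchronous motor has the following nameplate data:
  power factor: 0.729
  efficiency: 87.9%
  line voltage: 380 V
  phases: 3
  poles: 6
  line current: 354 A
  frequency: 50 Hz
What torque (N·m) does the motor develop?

1430 N·m

P_in = √3·V·I·cosφ = 1.732 × 380 × 354 × 0.729 = 169849 W
P_out = η·P_in = 0.879 × 169849 = 149297 W
n = n_s = 120×50/6 = 1000 rpm (synchronous)
ω = 2π×1000/60 = 104.7 rad/s
τ = P_out/ω = 149297/104.7 = 1430 N·m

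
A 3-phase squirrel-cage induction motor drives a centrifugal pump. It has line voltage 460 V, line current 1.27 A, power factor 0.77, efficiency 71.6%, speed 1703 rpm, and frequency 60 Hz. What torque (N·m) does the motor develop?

P_in = √3·V·I·cosφ = 1.732 × 460 × 1.27 × 0.77 = 779 W
P_out = η·P_in = 0.716 × 779 = 558 W
n = 1703 rpm
ω = 2π×1703/60 = 178.3 rad/s
τ = P_out/ω = 558/178.3 = 3.13 N·m

3.13 N·m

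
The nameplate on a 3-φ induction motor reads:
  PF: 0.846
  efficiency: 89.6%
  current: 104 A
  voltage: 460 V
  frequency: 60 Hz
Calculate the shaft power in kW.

62.8 kW

P_in = √3·V·I·cosφ = 1.732 × 460 × 104 × 0.846 = 70099 W
P_out = η·P_in = 0.896 × 70099 = 62809 W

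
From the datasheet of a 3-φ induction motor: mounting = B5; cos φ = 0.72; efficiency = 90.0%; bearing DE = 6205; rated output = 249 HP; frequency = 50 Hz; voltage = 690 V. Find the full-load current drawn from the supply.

240 A

P_out = 249 × 746 = 185754 W
P_in = P_out / η = 185754 / 0.900 = 206393 W
I_L = P_in / (√3·V_L·cosφ) = 206393 / (1.732 × 690 × 0.72) = 240 A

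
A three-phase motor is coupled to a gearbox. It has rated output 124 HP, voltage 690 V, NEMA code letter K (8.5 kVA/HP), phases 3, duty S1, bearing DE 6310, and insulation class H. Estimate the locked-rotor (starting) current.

882 A

S_LR = 8.5 × 124 = 1054 kVA
I_LR = S_LR/(√3·V_L) = 1054000/(1.732×690) = 882 A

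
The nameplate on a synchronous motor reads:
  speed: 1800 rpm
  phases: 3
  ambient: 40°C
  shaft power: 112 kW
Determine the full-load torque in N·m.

594 N·m

ω = 2π × 1800/60 = 188.5 rad/s
τ = P/ω = 112000/188.5 = 594 N·m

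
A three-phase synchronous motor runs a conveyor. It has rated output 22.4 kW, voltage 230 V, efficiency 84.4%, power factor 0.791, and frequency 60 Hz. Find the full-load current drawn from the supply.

84.2 A

P_out = 22.4 kW = 22400 W
P_in = P_out / η = 22400 / 0.844 = 26540 W
I_L = P_in / (√3·V_L·cosφ) = 26540 / (1.732 × 230 × 0.791) = 84.2 A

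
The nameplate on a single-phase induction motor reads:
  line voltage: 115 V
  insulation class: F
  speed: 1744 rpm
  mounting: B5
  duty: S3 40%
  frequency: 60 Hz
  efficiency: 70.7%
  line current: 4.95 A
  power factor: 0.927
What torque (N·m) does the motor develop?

2.04 N·m

P_in = V·I·cosφ = 115 × 4.95 × 0.927 = 528 W
P_out = η·P_in = 0.707 × 528 = 373 W
n = 1744 rpm
ω = 2π×1744/60 = 182.6 rad/s
τ = P_out/ω = 373/182.6 = 2.04 N·m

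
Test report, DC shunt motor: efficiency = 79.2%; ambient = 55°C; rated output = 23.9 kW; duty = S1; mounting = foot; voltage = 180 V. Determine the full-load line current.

168 A

P_out = 23.9 kW = 23900 W
P_in = P_out / η = 23900 / 0.792 = 30177 W
I = P_in / V = 30177 / 180 = 168 A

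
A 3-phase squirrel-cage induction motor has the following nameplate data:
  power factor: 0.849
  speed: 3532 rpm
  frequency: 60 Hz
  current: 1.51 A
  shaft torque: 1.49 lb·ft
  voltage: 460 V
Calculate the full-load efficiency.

73.2 %

τ = 1.49 lb·ft × 1.356 = 2.02 N·m
ω = 2π × 3532/60 = 369.9 rad/s; P_out = τω = 2.02 × 369.9 = 747 W
P_in = √3·V_L·I_L·cosφ = 1.732 × 460 × 1.51 × 0.849 = 1021 W
η = P_out / P_in = 747 / 1021 = 0.732 = 73.2%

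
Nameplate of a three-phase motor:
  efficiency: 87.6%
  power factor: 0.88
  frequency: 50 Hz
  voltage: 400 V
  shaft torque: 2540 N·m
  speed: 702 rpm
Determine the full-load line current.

350 A

ω = 2π×702/60 = 73.51 rad/s; P_out = τω = 2540 × 73.51 = 186715 W
P_in = P_out / η = 186715 / 0.876 = 213145 W
I_L = P_in / (√3·V_L·cosφ) = 213145 / (1.732 × 400 × 0.88) = 350 A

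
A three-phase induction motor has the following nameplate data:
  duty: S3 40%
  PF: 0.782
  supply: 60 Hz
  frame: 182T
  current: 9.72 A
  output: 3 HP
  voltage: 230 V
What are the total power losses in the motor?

790 W

P_in = √3·V·I·cosφ = 1.732×230×9.72×0.782 = 3028 W
P_out = 3×746 = 2238 W
Losses = P_in − P_out = 3028 − 2238 = 790 W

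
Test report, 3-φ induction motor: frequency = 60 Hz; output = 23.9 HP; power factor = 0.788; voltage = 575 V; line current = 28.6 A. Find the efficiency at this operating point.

P_out = 23.9 × 746 = 17829 W
P_in = √3·V_L·I_L·cosφ = 1.732 × 575 × 28.6 × 0.788 = 22444 W
η = P_out / P_in = 17829 / 22444 = 0.794 = 79.4%

79.4 %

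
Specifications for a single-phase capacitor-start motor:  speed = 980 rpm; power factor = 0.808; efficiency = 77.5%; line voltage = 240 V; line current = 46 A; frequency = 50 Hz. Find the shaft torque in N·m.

P_in = V·I·cosφ = 240 × 46 × 0.808 = 8920 W
P_out = η·P_in = 0.775 × 8920 = 6913 W
n = 980 rpm
ω = 2π×980/60 = 102.6 rad/s
τ = P_out/ω = 6913/102.6 = 67.4 N·m

67.4 N·m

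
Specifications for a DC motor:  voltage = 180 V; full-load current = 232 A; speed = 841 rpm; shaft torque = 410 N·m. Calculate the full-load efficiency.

86.5 %

ω = 2π × 841/60 = 88.07 rad/s; P_out = τω = 410 × 88.07 = 36109 W
P_in = V·I = 180 × 232 = 41760 W
η = P_out / P_in = 36109 / 41760 = 0.865 = 86.5%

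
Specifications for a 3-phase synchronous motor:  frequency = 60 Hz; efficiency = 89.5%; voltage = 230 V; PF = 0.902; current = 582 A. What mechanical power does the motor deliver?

P_in = √3·V·I·cosφ = 1.732 × 230 × 582 × 0.902 = 209125 W
P_out = η·P_in = 0.895 × 209125 = 187167 W

187 kW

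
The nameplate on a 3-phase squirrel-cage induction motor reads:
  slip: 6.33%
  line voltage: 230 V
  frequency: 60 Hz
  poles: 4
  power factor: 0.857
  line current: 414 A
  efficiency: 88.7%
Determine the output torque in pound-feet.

524 lb·ft

P_in = √3·V·I·cosφ = 1.732 × 230 × 414 × 0.857 = 141337 W
P_out = η·P_in = 0.887 × 141337 = 125366 W
n_s = 120×60/4 = 1800 rpm; n = 1800×(1−0.0633) = 1686 rpm
ω = 2π×1686/60 = 176.6 rad/s
τ = P_out/ω = 125366/176.6 = 709.9 N·m
In lb·ft: 709.9/1.356 = 524 lb·ft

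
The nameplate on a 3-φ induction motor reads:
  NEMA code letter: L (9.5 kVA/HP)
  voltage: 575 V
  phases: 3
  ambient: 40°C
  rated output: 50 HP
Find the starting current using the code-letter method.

S_LR = 9.5 × 50 = 475 kVA
I_LR = S_LR/(√3·V_L) = 475000/(1.732×575) = 477 A

477 A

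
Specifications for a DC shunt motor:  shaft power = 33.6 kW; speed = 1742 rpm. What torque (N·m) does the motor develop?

184 N·m

ω = 2π × 1742/60 = 182.4 rad/s
τ = P/ω = 33600/182.4 = 184 N·m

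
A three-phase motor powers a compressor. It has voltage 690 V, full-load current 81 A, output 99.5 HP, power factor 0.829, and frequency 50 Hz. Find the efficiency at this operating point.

92.5 %

P_out = 99.5 × 746 = 74227 W
P_in = √3·V_L·I_L·cosφ = 1.732 × 690 × 81 × 0.829 = 80248 W
η = P_out / P_in = 74227 / 80248 = 0.925 = 92.5%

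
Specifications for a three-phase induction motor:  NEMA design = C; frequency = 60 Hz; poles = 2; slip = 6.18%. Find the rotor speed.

3378 rpm

n_s = 120f/p = 120×60/2 = 3600 rpm
n = n_s(1 − s) = 3600 × (1 − 0.0618) = 3378 rpm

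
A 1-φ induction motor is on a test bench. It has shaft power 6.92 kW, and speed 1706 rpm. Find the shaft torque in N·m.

38.7 N·m

ω = 2π × 1706/60 = 178.7 rad/s
τ = P/ω = 6920/178.7 = 38.7 N·m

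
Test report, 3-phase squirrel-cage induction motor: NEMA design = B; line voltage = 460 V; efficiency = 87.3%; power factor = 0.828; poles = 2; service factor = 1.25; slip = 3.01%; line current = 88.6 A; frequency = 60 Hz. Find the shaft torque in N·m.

P_in = √3·V·I·cosφ = 1.732 × 460 × 88.6 × 0.828 = 58448 W
P_out = η·P_in = 0.873 × 58448 = 51025 W
n_s = 120×60/2 = 3600 rpm; n = 3600×(1−0.0301) = 3492 rpm
ω = 2π×3492/60 = 365.7 rad/s
τ = P_out/ω = 51025/365.7 = 140 N·m

140 N·m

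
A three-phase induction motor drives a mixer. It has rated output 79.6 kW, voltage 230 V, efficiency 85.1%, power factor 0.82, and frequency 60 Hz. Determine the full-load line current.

P_out = 79.6 kW = 79600 W
P_in = P_out / η = 79600 / 0.851 = 93537 W
I_L = P_in / (√3·V_L·cosφ) = 93537 / (1.732 × 230 × 0.82) = 286 A

286 A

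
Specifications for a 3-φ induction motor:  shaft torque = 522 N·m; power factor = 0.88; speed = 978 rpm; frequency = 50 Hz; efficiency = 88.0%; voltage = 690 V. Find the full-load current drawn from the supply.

ω = 2π×978/60 = 102.4 rad/s; P_out = τω = 522 × 102.4 = 53453 W
P_in = P_out / η = 53453 / 0.880 = 60742 W
I_L = P_in / (√3·V_L·cosφ) = 60742 / (1.732 × 690 × 0.88) = 57.8 A

57.8 A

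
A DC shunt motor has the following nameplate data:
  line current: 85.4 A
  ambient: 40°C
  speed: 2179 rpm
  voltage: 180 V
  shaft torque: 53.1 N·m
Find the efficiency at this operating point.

78.8 %

ω = 2π × 2179/60 = 228.2 rad/s; P_out = τω = 53.1 × 228.2 = 12117 W
P_in = V·I = 180 × 85.4 = 15372 W
η = P_out / P_in = 12117 / 15372 = 0.788 = 78.8%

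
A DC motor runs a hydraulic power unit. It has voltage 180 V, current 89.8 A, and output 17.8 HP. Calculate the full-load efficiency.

P_out = 17.8 × 746 = 13279 W
P_in = V·I = 180 × 89.8 = 16164 W
η = P_out / P_in = 13279 / 16164 = 0.822 = 82.2%

82.2 %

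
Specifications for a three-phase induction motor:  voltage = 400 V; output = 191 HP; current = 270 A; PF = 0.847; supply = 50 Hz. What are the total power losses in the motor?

16 kW

P_in = √3·V·I·cosφ = 1.732×400×270×0.847 = 158436 W
P_out = 191×746 = 142486 W
Losses = P_in − P_out = 158436 − 142486 = 15950 W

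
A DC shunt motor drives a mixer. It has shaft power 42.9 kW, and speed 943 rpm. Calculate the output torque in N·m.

434 N·m

ω = 2π × 943/60 = 98.75 rad/s
τ = P/ω = 42900/98.75 = 434 N·m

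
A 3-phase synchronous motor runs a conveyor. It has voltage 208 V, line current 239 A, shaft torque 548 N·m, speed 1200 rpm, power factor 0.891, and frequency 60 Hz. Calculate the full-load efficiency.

ω = 2π × 1200/60 = 125.7 rad/s; P_out = τω = 548 × 125.7 = 68884 W
P_in = √3·V_L·I_L·cosφ = 1.732 × 208 × 239 × 0.891 = 76716 W
η = P_out / P_in = 68884 / 76716 = 0.898 = 89.8%

89.8 %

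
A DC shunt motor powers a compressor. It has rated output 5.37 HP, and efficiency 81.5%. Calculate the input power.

4.92 kW

P_out = 5.37 × 746 = 4006 W
P_in = P_out/η = 4006/0.815 = 4915 W = 4.92 kW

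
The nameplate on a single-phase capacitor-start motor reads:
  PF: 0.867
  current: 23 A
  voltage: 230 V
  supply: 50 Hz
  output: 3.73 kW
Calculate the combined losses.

856 W

P_in = V·I·cosφ = 230×23×0.867 = 4586 W
P_out = 3730 W
Losses = P_in − P_out = 4586 − 3730 = 856 W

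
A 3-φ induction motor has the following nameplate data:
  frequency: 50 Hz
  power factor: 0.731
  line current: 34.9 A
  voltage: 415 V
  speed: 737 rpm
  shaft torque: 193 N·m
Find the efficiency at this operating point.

81.2 %

ω = 2π × 737/60 = 77.18 rad/s; P_out = τω = 193 × 77.18 = 14896 W
P_in = √3·V_L·I_L·cosφ = 1.732 × 415 × 34.9 × 0.731 = 18337 W
η = P_out / P_in = 14896 / 18337 = 0.812 = 81.2%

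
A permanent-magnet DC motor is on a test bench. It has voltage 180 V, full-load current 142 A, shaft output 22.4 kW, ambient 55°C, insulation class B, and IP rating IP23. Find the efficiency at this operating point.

87.6 %

P_out = 22.4 kW = 22400 W
P_in = V·I = 180 × 142 = 25560 W
η = P_out / P_in = 22400 / 25560 = 0.876 = 87.6%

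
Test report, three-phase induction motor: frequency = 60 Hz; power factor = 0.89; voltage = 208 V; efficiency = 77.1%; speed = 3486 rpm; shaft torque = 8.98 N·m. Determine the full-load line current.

ω = 2π×3486/60 = 365.1 rad/s; P_out = τω = 8.98 × 365.1 = 3279 W
P_in = P_out / η = 3279 / 0.771 = 4253 W
I_L = P_in / (√3·V_L·cosφ) = 4253 / (1.732 × 208 × 0.89) = 13.3 A

13.3 A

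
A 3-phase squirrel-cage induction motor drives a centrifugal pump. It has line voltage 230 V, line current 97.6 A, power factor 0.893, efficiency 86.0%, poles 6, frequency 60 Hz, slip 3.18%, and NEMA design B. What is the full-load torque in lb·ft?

181 lb·ft

P_in = √3·V·I·cosφ = 1.732 × 230 × 97.6 × 0.893 = 34720 W
P_out = η·P_in = 0.86 × 34720 = 29859 W
n_s = 120×60/6 = 1200 rpm; n = 1200×(1−0.0318) = 1162 rpm
ω = 2π×1162/60 = 121.7 rad/s
τ = P_out/ω = 29859/121.7 = 245.3 N·m
In lb·ft: 245.3/1.356 = 181 lb·ft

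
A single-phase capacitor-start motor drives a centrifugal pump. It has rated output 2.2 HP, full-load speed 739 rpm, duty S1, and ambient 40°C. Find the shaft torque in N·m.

P_out = 2.2 × 746 = 1641 W
ω = 2π × 739/60 = 77.39 rad/s
τ = P_out/ω = 1641/77.39 = 21.2 N·m

21.2 N·m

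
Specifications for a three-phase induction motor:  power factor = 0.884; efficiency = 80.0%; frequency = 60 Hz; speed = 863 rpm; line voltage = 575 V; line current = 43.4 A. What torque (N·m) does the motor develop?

338 N·m

P_in = √3·V·I·cosφ = 1.732 × 575 × 43.4 × 0.884 = 38208 W
P_out = η·P_in = 0.8 × 38208 = 30566 W
n = 863 rpm
ω = 2π×863/60 = 90.37 rad/s
τ = P_out/ω = 30566/90.37 = 338 N·m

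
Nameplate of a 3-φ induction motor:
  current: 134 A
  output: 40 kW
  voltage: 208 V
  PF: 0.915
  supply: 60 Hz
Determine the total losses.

4.17 kW

P_in = √3·V·I·cosφ = 1.732×208×134×0.915 = 44171 W
P_out = 40000 W
Losses = P_in − P_out = 44171 − 40000 = 4171 W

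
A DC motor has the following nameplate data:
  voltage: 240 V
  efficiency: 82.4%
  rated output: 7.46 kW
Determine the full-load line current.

P_out = 7.46 kW = 7460 W
P_in = P_out / η = 7460 / 0.824 = 9053 W
I = P_in / V = 9053 / 240 = 37.7 A

37.7 A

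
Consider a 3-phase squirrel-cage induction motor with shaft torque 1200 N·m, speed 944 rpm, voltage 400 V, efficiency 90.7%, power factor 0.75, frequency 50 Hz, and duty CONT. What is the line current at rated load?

ω = 2π×944/60 = 98.86 rad/s; P_out = τω = 1200 × 98.86 = 118632 W
P_in = P_out / η = 118632 / 0.907 = 130796 W
I_L = P_in / (√3·V_L·cosφ) = 130796 / (1.732 × 400 × 0.75) = 252 A

252 A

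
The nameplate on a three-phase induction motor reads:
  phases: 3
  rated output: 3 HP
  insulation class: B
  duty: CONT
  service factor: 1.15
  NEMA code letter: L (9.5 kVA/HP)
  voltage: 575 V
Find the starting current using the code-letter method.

28.6 A

S_LR = 9.5 × 3 = 28.5 kVA
I_LR = S_LR/(√3·V_L) = 28500/(1.732×575) = 28.6 A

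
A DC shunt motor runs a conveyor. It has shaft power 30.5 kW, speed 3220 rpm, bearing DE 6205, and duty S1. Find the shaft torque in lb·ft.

ω = 2π × 3220/60 = 337.2 rad/s
τ = P/ω = 30500/337.2 = 90.45 N·m
In lb·ft: 90.45/1.356 = 66.7 lb·ft

66.7 lb·ft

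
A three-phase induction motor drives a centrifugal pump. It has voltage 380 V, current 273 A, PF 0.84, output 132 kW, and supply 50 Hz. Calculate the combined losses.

P_in = √3·V·I·cosφ = 1.732×380×273×0.84 = 150929 W
P_out = 132000 W
Losses = P_in − P_out = 150929 − 132000 = 18929 W

18900 W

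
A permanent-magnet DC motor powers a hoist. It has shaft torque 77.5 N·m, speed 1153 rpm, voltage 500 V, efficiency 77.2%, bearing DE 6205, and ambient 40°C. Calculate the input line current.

ω = 2π×1153/60 = 120.7 rad/s; P_out = τω = 77.5 × 120.7 = 9354 W
P_in = P_out / η = 9354 / 0.772 = 12117 W
I = P_in / V = 12117 / 500 = 24.2 A

24.2 A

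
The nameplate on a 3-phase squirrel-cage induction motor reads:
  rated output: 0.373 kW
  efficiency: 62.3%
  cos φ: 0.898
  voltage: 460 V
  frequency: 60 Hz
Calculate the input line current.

0.837 A

P_out = 0.373 kW = 373 W
P_in = P_out / η = 373 / 0.623 = 599 W
I_L = P_in / (√3·V_L·cosφ) = 599 / (1.732 × 460 × 0.898) = 0.837 A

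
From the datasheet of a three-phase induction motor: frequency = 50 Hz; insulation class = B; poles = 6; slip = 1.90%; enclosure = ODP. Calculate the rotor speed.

981 rpm

n_s = 120f/p = 120×50/6 = 1000 rpm
n = n_s(1 − s) = 1000 × (1 − 0.019) = 981 rpm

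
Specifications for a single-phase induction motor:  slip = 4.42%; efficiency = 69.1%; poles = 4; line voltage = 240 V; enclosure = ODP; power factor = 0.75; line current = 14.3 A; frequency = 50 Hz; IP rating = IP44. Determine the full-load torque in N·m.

11.8 N·m

P_in = V·I·cosφ = 240 × 14.3 × 0.75 = 2574 W
P_out = η·P_in = 0.691 × 2574 = 1779 W
n_s = 120×50/4 = 1500 rpm; n = 1500×(1−0.0442) = 1434 rpm
ω = 2π×1434/60 = 150.2 rad/s
τ = P_out/ω = 1779/150.2 = 11.8 N·m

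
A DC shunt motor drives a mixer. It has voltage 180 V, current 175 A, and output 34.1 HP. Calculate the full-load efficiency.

P_out = 34.1 × 746 = 25439 W
P_in = V·I = 180 × 175 = 31500 W
η = P_out / P_in = 25439 / 31500 = 0.808 = 80.8%

80.8 %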